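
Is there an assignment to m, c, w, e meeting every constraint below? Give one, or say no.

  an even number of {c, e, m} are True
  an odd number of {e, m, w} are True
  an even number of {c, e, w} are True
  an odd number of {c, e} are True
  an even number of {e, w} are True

m = True, c = False, w = True, e = True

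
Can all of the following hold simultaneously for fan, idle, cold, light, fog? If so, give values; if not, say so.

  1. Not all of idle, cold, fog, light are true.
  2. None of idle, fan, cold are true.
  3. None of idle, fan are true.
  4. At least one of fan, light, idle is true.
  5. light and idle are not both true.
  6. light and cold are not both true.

fan: False, idle: False, cold: False, light: True, fog: False

  (1) {idle, cold, fog, light}: 1/4 true — not all ✓
  (2) {idle, fan, cold}: 0 true — none ✓
  (3) {idle, fan}: 0 true — none ✓
  (4) {fan, light, idle}: 1 true — at least one ✓
  (5) light=T, idle=F — not both ✓
  (6) light=T, cold=F — not both ✓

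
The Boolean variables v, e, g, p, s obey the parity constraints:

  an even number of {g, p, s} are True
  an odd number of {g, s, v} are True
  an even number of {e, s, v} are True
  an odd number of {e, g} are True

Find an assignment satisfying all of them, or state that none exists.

v = False, e = False, g = True, p = True, s = False

{g, p, s}: 2 true → even ✓
{g, s, v}: 1 true → odd ✓
{e, s, v}: 0 true → even ✓
{e, g}: 1 true → odd ✓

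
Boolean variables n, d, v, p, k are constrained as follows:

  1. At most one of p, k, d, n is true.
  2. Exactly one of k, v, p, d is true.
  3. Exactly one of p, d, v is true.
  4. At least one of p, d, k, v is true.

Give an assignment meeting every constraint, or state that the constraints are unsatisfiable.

n: True; d: False; v: True; p: False; k: False

  (1) {p, k, d, n}: 1 true — at most one ✓
  (2) {k, v, p, d}: 1 true — exactly one ✓
  (3) {p, d, v}: 1 true — exactly one ✓
  (4) {p, d, k, v}: 1 true — at least one ✓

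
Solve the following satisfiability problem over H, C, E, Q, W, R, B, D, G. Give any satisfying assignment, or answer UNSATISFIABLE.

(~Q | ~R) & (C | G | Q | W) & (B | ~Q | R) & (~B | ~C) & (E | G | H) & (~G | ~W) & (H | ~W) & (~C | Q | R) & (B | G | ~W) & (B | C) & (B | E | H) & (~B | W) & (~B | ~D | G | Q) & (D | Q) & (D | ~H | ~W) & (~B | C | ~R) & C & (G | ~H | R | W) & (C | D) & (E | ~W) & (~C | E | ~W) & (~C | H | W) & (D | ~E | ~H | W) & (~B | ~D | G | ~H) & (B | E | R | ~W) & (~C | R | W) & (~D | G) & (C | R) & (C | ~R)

Unit clause (C) forces C = True.
In (~B | ~C) only ~B is left, so B = False.
Set H = True.
Set E = False.
  then (E | ~W) forces W = False.
  then (~C | R | W) forces R = True.
  then (~Q | ~R) forces Q = False.
  then (D | Q) forces D = True.
  then (~D | G) forces G = True.
All clauses satisfied.

H: True, C: True, E: False, Q: False, W: False, R: True, B: False, D: True, G: True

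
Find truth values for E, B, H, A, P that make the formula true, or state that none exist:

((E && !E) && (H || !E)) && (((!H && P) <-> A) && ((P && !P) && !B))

Unsatisfiable — no assignment works.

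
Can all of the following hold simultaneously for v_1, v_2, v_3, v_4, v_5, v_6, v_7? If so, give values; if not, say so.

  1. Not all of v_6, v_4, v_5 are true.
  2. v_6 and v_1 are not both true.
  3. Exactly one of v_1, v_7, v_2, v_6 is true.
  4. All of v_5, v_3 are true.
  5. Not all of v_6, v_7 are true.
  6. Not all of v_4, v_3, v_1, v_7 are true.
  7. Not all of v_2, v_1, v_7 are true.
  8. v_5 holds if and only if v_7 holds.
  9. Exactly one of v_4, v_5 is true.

v_1 = False, v_2 = False, v_3 = True, v_4 = False, v_5 = True, v_6 = False, v_7 = True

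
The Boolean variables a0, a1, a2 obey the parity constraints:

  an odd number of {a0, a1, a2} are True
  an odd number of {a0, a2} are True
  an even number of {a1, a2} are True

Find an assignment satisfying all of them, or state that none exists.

a0: True; a1: False; a2: False

{a0, a1, a2}: 1 true → odd ✓
{a0, a2}: 1 true → odd ✓
{a1, a2}: 0 true → even ✓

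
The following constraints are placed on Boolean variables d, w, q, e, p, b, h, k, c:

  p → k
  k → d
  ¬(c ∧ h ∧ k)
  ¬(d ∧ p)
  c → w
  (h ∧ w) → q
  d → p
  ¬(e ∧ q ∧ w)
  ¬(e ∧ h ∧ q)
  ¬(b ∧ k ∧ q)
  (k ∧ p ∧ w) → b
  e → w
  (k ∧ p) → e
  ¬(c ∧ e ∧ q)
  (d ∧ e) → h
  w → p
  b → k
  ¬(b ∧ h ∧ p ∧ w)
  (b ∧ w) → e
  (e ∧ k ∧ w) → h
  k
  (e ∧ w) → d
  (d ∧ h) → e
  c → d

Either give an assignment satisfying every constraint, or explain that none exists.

UNSATISFIABLE

Case k = True:
  (d ∨ ¬k) forces d = True.
  (¬d ∨ p) forces p = True.
  Clause (¬d ∨ ¬p) is falsified — contradiction.
Case k = False:
  Clause (k) is falsified — contradiction.
Both cases fail, so the formula is unsatisfiable.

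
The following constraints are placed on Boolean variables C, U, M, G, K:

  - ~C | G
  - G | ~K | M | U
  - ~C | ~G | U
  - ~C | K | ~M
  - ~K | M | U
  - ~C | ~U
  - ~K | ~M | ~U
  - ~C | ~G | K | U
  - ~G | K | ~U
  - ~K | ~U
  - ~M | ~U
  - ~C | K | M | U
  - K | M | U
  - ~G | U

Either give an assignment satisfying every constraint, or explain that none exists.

Set C = False.
Set U = False.
  then (~G | U) forces G = False.
Try M = False:
  (G | ~K | M | U) forces K = False.
  clause (K | M | U) is falsified — backtrack.
So M = True.
Set K = False.
All clauses satisfied.

C = False, U = False, M = True, G = False, K = False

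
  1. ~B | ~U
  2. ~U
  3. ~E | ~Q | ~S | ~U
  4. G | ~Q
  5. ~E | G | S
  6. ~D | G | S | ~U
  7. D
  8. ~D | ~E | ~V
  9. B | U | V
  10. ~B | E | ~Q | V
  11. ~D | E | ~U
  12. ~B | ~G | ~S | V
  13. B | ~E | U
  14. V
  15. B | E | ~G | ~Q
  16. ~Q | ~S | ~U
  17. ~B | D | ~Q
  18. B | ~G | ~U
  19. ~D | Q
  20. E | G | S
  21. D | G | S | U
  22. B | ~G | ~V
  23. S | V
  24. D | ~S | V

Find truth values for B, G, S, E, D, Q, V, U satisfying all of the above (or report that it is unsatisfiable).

Unit clause (~U) forces U = False.
Unit clause (D) forces D = True.
Unit clause (V) forces V = True.
In (~D | Q) only Q is left, so Q = True.
In (G | ~Q) only G is left, so G = True.
In (~D | ~E | ~V) only ~E is left, so E = False.
In (B | E | ~G | ~Q) only B is left, so B = True.
Set S = False.
All clauses satisfied.

B=T, G=T, S=F, E=F, D=T, Q=T, V=T, U=F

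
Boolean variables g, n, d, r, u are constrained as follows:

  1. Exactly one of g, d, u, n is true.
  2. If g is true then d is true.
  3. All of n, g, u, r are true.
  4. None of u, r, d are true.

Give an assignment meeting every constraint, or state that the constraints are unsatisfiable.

Case r = True:
  Constraint (4) is violated (r=T) — contradiction.
Case r = False:
  Constraint (3) is violated (r=F) — contradiction.
Both cases fail — unsatisfiable.

The formula is unsatisfiable.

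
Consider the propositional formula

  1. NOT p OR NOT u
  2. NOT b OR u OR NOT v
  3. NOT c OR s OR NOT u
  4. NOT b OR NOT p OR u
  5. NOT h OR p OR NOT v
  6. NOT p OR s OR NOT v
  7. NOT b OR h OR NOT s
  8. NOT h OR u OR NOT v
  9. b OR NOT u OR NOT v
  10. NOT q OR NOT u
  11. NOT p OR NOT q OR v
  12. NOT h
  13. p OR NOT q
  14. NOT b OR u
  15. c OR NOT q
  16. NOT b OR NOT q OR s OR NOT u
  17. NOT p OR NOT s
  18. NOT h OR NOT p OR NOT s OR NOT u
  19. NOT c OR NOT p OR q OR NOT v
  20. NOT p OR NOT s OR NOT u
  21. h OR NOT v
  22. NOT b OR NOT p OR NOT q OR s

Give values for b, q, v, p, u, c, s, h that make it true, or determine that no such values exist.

Unit clause (NOT h) forces h = False.
In (h OR NOT v) only NOT v is left, so v = False.
Set b = False.
Try q = True:
  (NOT q OR NOT u) forces u = False.
  (NOT p OR NOT q OR v) forces p = False.
  clause (p OR NOT q) is falsified — backtrack.
So q = False.
Set p = False.
Set u = True.
Set c = False.
Set s = True.
All clauses satisfied.

b = False; q = False; v = False; p = False; u = True; c = False; s = True; h = False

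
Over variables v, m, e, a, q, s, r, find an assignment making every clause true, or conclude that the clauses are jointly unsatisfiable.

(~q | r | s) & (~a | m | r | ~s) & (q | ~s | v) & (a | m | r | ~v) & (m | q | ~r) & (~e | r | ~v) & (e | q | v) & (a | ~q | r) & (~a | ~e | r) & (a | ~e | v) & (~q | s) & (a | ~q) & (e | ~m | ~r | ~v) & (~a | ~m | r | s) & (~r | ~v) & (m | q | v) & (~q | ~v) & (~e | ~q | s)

v: False, m: True, e: False, a: True, q: True, s: True, r: True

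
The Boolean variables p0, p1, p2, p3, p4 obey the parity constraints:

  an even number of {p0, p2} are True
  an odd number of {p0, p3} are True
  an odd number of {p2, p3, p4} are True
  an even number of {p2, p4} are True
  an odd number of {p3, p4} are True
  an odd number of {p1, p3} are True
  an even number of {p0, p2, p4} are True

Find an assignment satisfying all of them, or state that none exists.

p0 = False, p1 = False, p2 = False, p3 = True, p4 = False

{p0, p2}: 0 true → even ✓
{p0, p3}: 1 true → odd ✓
{p2, p3, p4}: 1 true → odd ✓
{p2, p4}: 0 true → even ✓
{p3, p4}: 1 true → odd ✓
{p1, p3}: 1 true → odd ✓
{p0, p2, p4}: 0 true → even ✓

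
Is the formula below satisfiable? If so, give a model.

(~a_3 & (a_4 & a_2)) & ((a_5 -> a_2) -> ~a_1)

a_1=F; a_2=T; a_3=F; a_4=T; a_5=F

  ~a_3 & (a_4 & a_2) = True
    ~a_3 = True
    a_4 & a_2 = True
  (a_5 -> a_2) -> ~a_1 = True
    a_5 -> a_2 = True
    ~a_1 = True
Both conjuncts True, so the formula holds.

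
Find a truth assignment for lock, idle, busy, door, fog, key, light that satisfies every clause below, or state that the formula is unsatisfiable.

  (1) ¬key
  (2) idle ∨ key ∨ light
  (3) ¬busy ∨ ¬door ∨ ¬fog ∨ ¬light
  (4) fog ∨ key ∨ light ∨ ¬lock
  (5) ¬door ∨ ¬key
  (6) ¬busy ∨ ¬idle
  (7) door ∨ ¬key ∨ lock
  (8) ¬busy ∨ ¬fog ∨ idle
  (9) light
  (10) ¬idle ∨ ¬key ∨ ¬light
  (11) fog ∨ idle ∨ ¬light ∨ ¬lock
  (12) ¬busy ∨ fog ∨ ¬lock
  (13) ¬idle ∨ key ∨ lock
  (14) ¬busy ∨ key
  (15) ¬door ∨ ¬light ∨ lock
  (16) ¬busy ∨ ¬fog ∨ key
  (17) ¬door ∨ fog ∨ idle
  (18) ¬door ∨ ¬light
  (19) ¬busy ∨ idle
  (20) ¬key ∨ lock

Unit clause (¬key) forces key = False.
Unit clause (light) forces light = True.
In (¬busy ∨ key) only ¬busy is left, so busy = False.
In (¬door ∨ ¬light) only ¬door is left, so door = False.
Set lock = True.
Set idle = True.
Set fog = True.
All clauses satisfied.

lock=T; idle=T; busy=F; door=F; fog=T; key=F; light=T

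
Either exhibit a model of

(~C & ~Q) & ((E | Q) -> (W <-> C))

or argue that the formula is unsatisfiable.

C=F, Q=F, W=T, E=F

  ~C & ~Q = True
    ~C = True
    ~Q = True
  (E | Q) -> (W <-> C) = True
    E | Q = False
    W <-> C = False
Both conjuncts True, so the formula holds.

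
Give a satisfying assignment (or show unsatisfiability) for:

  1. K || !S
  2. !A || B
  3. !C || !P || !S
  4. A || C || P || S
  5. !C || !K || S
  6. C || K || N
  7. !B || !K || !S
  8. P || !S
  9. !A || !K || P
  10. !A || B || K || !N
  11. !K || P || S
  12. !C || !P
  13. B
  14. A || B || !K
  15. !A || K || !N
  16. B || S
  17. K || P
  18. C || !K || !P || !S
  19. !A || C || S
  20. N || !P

P: True; A: False; B: True; S: False; N: True; K: False; C: False

Unit clause (B) forces B = True.
Try P = False:
  (P || !S) forces S = False.
  (!K || P || S) forces K = False.
  clause (K || P) is falsified — backtrack.
So P = True.
  then (!C || !P) forces C = False.
  then (N || !P) forces N = True.
Set A = False.
Try S = True:
  (K || !S) forces K = True.
  clause (!B || !K || !S) is falsified — backtrack.
So S = False.
Set K = False.
All clauses satisfied.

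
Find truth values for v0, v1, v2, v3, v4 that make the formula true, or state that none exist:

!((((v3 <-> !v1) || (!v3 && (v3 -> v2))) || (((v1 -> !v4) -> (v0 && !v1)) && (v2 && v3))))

v0: False; v1: True; v2: False; v3: True; v4: False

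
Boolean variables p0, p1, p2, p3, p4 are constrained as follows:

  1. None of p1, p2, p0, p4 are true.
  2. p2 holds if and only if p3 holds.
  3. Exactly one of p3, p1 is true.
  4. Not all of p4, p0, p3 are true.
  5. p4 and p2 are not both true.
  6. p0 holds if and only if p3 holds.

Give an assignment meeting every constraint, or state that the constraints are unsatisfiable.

Case p3 = True:
  (1) forces p1 = False.
  (1) forces p2 = False.
  Constraint (2) is violated (p2=F, p3=T) — contradiction.
Case p3 = False:
  (1) forces p1 = False.
  Constraint (3) is violated (p3=F, p1=F) — contradiction.
Both cases fail — unsatisfiable.

Unsatisfiable — no assignment works.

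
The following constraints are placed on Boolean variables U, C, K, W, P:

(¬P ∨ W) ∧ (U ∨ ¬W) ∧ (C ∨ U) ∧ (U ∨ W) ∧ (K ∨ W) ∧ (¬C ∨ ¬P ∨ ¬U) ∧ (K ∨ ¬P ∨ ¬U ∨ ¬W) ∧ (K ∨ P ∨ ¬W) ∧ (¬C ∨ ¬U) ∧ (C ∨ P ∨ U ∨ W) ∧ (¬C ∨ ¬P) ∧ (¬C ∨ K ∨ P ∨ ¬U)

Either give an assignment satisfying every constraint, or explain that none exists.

Try U = False:
  (U ∨ ¬W) forces W = False.
  clause (U ∨ W) is falsified — backtrack.
So U = True.
  then (¬C ∨ ¬U) forces C = False.
Set K = True.
Set W = False.
  then (¬P ∨ W) forces P = False.
All clauses satisfied.

U: True, C: False, K: True, W: False, P: False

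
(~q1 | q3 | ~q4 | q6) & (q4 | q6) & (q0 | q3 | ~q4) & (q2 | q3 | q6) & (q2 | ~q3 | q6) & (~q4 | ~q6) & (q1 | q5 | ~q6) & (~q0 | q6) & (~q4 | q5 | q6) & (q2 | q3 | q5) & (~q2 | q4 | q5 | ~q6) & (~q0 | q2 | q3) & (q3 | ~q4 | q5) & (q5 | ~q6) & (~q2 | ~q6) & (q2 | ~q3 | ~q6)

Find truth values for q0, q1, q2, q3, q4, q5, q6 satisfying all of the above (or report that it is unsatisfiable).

q0: False, q1: False, q2: True, q3: True, q4: True, q5: True, q6: False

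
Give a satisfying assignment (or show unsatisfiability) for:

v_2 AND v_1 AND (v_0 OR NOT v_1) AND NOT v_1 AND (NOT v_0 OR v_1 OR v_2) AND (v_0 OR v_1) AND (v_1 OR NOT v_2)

Case v_1 = True:
  Clause (NOT v_1) is falsified — contradiction.
Case v_1 = False:
  Clause (v_1) is falsified — contradiction.
Both cases fail, so the formula is unsatisfiable.

Unsatisfiable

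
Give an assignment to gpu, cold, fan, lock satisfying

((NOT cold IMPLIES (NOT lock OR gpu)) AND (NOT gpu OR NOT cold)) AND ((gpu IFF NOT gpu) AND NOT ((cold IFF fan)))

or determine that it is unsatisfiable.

The conjunct gpu IFF NOT gpu is unsatisfiable on its own:
  gpu=F: evaluates to False.
  gpu=T: evaluates to False.
So the whole conjunction is unsatisfiable.

UNSATISFIABLE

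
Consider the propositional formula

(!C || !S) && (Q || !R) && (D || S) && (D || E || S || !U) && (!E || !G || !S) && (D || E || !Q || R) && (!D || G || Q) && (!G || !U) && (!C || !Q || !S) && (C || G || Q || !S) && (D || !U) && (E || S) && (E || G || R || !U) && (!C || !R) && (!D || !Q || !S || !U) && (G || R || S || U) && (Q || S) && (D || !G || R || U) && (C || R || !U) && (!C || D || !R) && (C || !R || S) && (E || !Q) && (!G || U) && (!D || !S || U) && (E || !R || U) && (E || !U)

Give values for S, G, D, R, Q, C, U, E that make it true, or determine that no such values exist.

Set S = True.
  then (!C || !S) forces C = False.
Try G = True:
  (!E || !G || !S) forces E = False.
  (!G || !U) forces U = False.
  clause (!G || U) is falsified — backtrack.
So G = False.
  then (C || G || Q || !S) forces Q = True.
  then (E || !Q) forces E = True.
Set D = False.
  then (D || !U) forces U = False.
Set R = False.
All clauses satisfied.

S: True, G: False, D: False, R: False, Q: True, C: False, U: False, E: True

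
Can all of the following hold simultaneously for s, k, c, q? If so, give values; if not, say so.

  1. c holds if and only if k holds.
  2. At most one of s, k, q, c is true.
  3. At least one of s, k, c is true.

s = True; k = False; c = False; q = False

  (1) c=F, k=F — same ✓
  (2) {s, k, q, c}: 1 true — at most one ✓
  (3) {s, k, c}: 1 true — at least one ✓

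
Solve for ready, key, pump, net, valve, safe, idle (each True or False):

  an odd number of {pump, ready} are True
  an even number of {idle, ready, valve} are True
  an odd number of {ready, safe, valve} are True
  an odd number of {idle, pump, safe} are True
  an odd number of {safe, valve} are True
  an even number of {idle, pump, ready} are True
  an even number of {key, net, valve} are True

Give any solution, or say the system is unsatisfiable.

UNSATISFIABLE

Adding constraints 1, 2, 4, 5 mod 2: every variable appears an even number of times on the left, so the left side is 0.
But the right sides sum to 1 (mod 2). 0 ≠ 1 — the system is inconsistent.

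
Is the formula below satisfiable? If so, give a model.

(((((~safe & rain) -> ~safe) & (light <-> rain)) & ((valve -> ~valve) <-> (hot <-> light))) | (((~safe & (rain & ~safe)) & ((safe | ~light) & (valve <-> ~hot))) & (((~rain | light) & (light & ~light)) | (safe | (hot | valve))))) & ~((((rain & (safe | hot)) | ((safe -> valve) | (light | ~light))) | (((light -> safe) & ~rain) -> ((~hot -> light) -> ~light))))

UNSATISFIABLE

The conjunct ~((((rain & (safe | hot)) | ((safe -> valve) | (light | ~light))) | (((light -> safe) & ~rain) -> ((~hot -> light) -> ~light)))) is unsatisfiable on its own:
  light = True: this becomes ~((True | ~((safe & ~rain)))) = False.
  light = False: this becomes ~((True | True)) = False.
So the whole conjunction is unsatisfiable.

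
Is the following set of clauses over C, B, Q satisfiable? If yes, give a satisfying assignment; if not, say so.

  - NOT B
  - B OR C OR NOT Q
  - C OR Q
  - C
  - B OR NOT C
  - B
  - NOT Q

Case B = True:
  Clause (NOT B) is falsified — contradiction.
Case B = False:
  Clause (B) is falsified — contradiction.
Both cases fail, so the formula is unsatisfiable.

UNSATISFIABLE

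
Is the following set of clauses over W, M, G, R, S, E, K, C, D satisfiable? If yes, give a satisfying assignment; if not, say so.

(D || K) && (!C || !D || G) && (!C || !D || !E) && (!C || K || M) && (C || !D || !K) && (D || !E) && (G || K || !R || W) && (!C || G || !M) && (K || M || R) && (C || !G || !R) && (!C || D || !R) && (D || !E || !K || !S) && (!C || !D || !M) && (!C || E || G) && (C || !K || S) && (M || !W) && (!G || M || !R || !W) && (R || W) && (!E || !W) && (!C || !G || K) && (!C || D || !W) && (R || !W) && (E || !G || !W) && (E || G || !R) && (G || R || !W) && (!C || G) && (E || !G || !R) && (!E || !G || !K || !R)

Unsatisfiable

Case R = True:
  If C = True:
    (!C || D || !R) forces D = True.
    (!C || !D || G) forces G = True.
    (!C || !D || !E) forces E = False.
    clause (E || !G || !R) is falsified.
  If C = False:
    (C || !G || !R) forces G = False.
    (E || G || !R) forces E = True.
    (D || !E) forces D = True.
    (C || !D || !K) forces K = False.
    (G || K || !R || W) forces W = True.
    clause (!E || !W) is falsified.
  Every sub-case reaches a contradiction.
Case R = False:
  (R || W) forces W = True.
  Clause (R || !W) is falsified — contradiction.
Both cases fail, so the formula is unsatisfiable.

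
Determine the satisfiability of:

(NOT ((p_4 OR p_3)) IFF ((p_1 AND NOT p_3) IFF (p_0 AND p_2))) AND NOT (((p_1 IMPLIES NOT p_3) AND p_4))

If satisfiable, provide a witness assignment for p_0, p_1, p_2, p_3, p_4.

p_0 = True, p_1 = True, p_2 = True, p_3 = False, p_4 = False

  NOT ((p_4 OR p_3)) IFF ((p_1 AND NOT p_3) IFF (p_0 AND p_2)) = True
    NOT ((p_4 OR p_3)) = True
      p_4 OR p_3 = False
    (p_1 AND NOT p_3) IFF (p_0 AND p_2) = True
      p_1 AND NOT p_3 = True
        NOT p_3 = True
      p_0 AND p_2 = True
  NOT (((p_1 IMPLIES NOT p_3) AND p_4)) = True
    (p_1 IMPLIES NOT p_3) AND p_4 = False
      p_1 IMPLIES NOT p_3 = True
        NOT p_3 = True
Both conjuncts True, so the formula holds.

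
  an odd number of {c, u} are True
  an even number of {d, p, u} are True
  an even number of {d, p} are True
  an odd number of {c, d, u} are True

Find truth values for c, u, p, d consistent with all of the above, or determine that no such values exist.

c = True, u = False, p = False, d = False

{c, u}: 1 true → odd ✓
{d, p, u}: 0 true → even ✓
{d, p}: 0 true → even ✓
{c, d, u}: 1 true → odd ✓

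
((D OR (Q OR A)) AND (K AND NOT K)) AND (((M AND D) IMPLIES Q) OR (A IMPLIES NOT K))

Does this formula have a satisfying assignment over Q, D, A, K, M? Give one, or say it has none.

Case K = True: the conjunct NOT K is False.
Case K = False: the conjunct K is False.
Both cases fail — unsatisfiable.

Unsatisfiable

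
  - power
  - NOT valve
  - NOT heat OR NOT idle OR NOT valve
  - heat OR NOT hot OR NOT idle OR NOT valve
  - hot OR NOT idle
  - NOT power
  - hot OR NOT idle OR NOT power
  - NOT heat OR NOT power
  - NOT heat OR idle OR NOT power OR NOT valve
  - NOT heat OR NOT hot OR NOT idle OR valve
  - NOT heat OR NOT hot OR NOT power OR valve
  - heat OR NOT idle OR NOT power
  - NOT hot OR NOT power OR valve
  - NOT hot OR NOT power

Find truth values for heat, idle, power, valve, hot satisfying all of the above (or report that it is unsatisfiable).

Case power = True:
  Clause (NOT power) is falsified — contradiction.
Case power = False:
  Clause (power) is falsified — contradiction.
Both cases fail, so the formula is unsatisfiable.

Unsatisfiable — no assignment works.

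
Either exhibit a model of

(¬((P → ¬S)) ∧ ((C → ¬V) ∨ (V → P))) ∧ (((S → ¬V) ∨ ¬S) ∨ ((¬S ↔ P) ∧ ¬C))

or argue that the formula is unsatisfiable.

V = False, S = True, C = True, P = True

  ¬((P → ¬S)) ∧ ((C → ¬V) ∨ (V → P)) = True
    ¬((P → ¬S)) = True
      P → ¬S = False
        ¬S = False
    (C → ¬V) ∨ (V → P) = True
      C → ¬V = True
        ¬V = True
      V → P = True
  ((S → ¬V) ∨ ¬S) ∨ ((¬S ↔ P) ∧ ¬C) = True
    (S → ¬V) ∨ ¬S = True
      S → ¬V = True
        ¬V = True
      ¬S = False
    (¬S ↔ P) ∧ ¬C = False
      ¬S ↔ P = False
        ¬S = False
      ¬C = False
Both conjuncts True, so the formula holds.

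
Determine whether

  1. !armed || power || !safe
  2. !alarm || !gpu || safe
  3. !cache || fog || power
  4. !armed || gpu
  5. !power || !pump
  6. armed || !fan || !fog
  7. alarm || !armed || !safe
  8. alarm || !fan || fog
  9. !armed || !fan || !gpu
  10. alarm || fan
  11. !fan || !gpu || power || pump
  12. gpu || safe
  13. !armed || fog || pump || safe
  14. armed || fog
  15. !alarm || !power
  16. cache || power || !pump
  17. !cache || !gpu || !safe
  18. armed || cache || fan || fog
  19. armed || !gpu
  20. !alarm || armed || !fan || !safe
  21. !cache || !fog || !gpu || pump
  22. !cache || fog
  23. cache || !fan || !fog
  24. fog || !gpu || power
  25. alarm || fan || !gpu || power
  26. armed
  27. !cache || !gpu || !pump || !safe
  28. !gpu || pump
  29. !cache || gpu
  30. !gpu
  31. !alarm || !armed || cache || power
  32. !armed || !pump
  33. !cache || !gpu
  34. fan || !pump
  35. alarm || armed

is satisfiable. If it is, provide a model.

Case gpu = True:
  Clause (!gpu) is falsified — contradiction.
Case gpu = False:
  (!armed || gpu) forces armed = False.
  Clause (armed) is falsified — contradiction.
Both cases fail, so the formula is unsatisfiable.

Unsatisfiable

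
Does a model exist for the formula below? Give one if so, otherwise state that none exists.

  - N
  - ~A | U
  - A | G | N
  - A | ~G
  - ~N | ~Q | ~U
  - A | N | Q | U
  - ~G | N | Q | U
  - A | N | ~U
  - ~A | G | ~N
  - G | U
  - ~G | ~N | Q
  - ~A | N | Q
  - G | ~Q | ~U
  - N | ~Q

Unit clause (N) forces N = True.
Try U = False:
  (~A | U) forces A = False.
  (A | ~G) forces G = False.
  clause (G | U) is falsified — backtrack.
So U = True.
  then (~N | ~Q | ~U) forces Q = False.
  then (~G | ~N | Q) forces G = False.
  then (~A | G | ~N) forces A = False.
All clauses satisfied.

N = True, U = True, A = False, Q = False, G = False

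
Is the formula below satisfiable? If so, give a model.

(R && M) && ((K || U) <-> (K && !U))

R = True, M = True, K = True, U = False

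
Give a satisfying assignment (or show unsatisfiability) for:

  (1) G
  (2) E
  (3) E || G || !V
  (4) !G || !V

Unit clause (G) forces G = True.
Unit clause (E) forces E = True.
In (!G || !V) only !V is left, so V = False.
Check each clause:
  (G): G holds.
  (E): E holds.
  (E || G || !V): E holds.
  (!G || !V): !V holds.
All clauses satisfied.

G = True, E = True, V = False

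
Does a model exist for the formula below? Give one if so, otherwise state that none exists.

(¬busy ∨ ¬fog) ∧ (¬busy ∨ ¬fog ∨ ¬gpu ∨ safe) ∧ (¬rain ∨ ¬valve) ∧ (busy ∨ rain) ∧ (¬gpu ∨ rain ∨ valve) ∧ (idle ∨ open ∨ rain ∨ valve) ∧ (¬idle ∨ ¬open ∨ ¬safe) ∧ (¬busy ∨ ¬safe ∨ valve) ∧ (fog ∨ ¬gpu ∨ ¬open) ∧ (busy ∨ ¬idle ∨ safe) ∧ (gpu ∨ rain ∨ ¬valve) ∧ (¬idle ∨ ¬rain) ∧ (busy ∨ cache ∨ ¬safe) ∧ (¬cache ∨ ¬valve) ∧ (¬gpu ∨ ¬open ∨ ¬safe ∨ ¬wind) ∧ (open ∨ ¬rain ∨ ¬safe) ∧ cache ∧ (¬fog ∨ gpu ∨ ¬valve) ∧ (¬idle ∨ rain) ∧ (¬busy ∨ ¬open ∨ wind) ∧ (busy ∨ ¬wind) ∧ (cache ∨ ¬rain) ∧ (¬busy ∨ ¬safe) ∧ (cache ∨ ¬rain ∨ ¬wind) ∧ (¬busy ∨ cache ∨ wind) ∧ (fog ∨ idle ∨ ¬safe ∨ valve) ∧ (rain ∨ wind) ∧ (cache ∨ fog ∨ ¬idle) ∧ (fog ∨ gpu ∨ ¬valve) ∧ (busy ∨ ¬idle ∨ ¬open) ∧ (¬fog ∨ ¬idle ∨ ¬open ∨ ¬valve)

safe=F, valve=F, fog=T, rain=T, busy=F, open=F, idle=F, gpu=T, cache=T, wind=F

Unit clause (cache) forces cache = True.
In (¬cache ∨ ¬valve) only ¬valve is left, so valve = False.
Set safe = False.
Set fog = True.
  then (¬busy ∨ ¬fog) forces busy = False.
  then (busy ∨ rain) forces rain = True.
  then (busy ∨ ¬idle ∨ safe) forces idle = False.
  then (busy ∨ ¬wind) forces wind = False.
Set open = False.
Set gpu = True.
All clauses satisfied.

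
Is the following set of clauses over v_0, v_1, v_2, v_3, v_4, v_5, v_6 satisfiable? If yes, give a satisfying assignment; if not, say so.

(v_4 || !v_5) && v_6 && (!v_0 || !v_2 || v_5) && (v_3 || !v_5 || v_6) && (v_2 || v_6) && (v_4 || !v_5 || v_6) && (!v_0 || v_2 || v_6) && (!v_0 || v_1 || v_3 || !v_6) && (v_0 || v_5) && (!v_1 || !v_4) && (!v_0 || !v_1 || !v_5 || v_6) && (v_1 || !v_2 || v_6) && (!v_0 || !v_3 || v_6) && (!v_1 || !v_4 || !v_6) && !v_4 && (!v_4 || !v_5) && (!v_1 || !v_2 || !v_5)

Unit clause (v_6) forces v_6 = True.
Unit clause (!v_4) forces v_4 = False.
In (v_4 || !v_5) only !v_5 is left, so v_5 = False.
In (v_0 || v_5) only v_0 is left, so v_0 = True.
In (!v_0 || !v_2 || v_5) only !v_2 is left, so v_2 = False.
Set v_1 = True.
Set v_3 = True.
All clauses satisfied.

v_0 = True, v_1 = True, v_2 = False, v_3 = True, v_4 = False, v_5 = False, v_6 = True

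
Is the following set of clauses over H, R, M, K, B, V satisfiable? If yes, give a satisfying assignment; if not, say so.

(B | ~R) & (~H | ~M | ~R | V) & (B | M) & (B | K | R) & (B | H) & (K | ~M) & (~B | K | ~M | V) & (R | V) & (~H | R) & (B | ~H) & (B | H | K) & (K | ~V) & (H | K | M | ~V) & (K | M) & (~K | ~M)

H: False; R: False; M: False; K: True; B: True; V: True

Set H = False.
  then (B | H) forces B = True.
Set R = False.
  then (R | V) forces V = True.
  then (K | ~V) forces K = True.
  then (~K | ~M) forces M = False.
All clauses satisfied.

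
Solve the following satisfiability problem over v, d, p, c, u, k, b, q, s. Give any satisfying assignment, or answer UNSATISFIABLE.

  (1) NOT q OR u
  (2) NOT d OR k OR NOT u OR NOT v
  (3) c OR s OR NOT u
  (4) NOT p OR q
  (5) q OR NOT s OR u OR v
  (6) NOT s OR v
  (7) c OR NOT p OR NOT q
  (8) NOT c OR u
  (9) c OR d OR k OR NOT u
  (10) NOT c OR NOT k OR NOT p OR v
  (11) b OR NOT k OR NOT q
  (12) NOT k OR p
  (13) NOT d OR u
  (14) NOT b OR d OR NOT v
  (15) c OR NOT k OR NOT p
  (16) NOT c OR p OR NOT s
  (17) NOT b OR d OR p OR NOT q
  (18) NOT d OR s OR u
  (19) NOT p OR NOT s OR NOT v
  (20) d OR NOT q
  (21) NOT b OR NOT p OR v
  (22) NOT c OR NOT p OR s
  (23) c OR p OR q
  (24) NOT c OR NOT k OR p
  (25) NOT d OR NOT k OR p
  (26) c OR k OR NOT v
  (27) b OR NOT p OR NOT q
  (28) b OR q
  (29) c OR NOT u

v = False, d = True, p = False, c = True, u = True, k = False, b = False, q = True, s = False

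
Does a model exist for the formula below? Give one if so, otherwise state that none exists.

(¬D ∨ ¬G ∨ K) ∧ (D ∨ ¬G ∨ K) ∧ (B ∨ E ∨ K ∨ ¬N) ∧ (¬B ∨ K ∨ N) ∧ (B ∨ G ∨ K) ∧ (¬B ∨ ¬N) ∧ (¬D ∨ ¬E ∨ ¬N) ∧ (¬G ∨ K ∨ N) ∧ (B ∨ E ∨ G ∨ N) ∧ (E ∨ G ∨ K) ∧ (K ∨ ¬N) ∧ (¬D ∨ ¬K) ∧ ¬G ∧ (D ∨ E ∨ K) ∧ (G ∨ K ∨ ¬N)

Unit clause (¬G) forces G = False.
Try K = False:
  (B ∨ G ∨ K) forces B = True.
  (¬B ∨ K ∨ N) forces N = True.
  clause (¬B ∨ ¬N) is falsified — backtrack.
So K = True.
  then (¬D ∨ ¬K) forces D = False.
Set E = True.
Set B = True.
  then (¬B ∨ ¬N) forces N = False.
All clauses satisfied.

K: True, G: False, E: True, D: False, B: True, N: False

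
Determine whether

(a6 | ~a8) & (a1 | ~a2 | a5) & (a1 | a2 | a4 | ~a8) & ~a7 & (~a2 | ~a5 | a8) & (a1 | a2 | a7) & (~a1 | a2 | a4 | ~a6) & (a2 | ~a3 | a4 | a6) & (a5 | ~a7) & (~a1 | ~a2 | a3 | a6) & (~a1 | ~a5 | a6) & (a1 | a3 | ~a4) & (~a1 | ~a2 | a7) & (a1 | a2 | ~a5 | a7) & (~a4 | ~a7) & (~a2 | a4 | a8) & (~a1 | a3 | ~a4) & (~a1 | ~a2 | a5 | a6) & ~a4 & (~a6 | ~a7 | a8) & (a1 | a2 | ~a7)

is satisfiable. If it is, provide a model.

Unit clause (~a7) forces a7 = False.
Unit clause (~a4) forces a4 = False.
Set a1 = False.
  then (a1 | a2 | a7) forces a2 = True.
  then (~a2 | a4 | a8) forces a8 = True.
  then (a6 | ~a8) forces a6 = True.
  then (a1 | ~a2 | a5) forces a5 = True.
Set a3 = True.
All clauses satisfied.

a1 = False, a2 = True, a3 = True, a4 = False, a5 = True, a6 = True, a7 = False, a8 = True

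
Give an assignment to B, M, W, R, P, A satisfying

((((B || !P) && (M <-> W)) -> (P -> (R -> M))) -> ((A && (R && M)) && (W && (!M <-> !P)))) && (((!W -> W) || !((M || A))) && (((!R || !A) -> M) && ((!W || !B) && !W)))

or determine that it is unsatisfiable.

UNSATISFIABLE

Case W = True: the conjunct !W is False.
Case W = False: the formula simplifies to !((((B || !P) && !M) -> (P -> (R -> M)))) && (!((M || A)) && ((!R || !A) -> M)).
  A = True: the conjunct !((M || A)) becomes !((M || True)) = False.
  A = False: simplifies to !((((B || !P) && !M) -> (P -> (R -> M)))) && (!M && M).
    M = True: the conjunct !((((B || !P) && !M) -> (P -> (R -> M)))) becomes !((False -> True)) = False.
    M = False: the conjunct M is False.
Both cases fail — unsatisfiable.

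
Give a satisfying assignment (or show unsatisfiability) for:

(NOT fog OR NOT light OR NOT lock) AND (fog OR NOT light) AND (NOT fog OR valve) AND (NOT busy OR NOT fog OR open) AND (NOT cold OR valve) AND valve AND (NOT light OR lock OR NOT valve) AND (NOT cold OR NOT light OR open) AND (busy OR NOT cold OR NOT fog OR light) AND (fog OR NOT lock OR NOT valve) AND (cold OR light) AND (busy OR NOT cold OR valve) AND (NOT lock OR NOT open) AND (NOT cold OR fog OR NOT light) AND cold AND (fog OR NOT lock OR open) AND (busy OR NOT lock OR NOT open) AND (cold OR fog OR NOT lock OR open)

Unit clause (valve) forces valve = True.
Unit clause (cold) forces cold = True.
Try light = True:
  (fog OR NOT light) forces fog = True.
  (NOT fog OR NOT light OR NOT lock) forces lock = False.
  clause (NOT light OR lock OR NOT valve) is falsified — backtrack.
So light = False.
Set busy = True.
Set open = True.
  then (NOT lock OR NOT open) forces lock = False.
Set fog = False.
All clauses satisfied.

cold = True, light = False, valve = True, busy = True, open = True, fog = False, lock = False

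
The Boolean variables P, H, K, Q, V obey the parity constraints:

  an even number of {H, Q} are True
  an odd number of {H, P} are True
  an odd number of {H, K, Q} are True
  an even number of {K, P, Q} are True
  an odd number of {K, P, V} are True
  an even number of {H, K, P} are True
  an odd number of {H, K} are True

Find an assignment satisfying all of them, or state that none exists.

P = True, H = False, K = True, Q = False, V = True

{H, Q}: 0 true → even ✓
{H, P}: 1 true → odd ✓
{H, K, Q}: 1 true → odd ✓
{K, P, Q}: 2 true → even ✓
{K, P, V}: 3 true → odd ✓
{H, K, P}: 2 true → even ✓
{H, K}: 1 true → odd ✓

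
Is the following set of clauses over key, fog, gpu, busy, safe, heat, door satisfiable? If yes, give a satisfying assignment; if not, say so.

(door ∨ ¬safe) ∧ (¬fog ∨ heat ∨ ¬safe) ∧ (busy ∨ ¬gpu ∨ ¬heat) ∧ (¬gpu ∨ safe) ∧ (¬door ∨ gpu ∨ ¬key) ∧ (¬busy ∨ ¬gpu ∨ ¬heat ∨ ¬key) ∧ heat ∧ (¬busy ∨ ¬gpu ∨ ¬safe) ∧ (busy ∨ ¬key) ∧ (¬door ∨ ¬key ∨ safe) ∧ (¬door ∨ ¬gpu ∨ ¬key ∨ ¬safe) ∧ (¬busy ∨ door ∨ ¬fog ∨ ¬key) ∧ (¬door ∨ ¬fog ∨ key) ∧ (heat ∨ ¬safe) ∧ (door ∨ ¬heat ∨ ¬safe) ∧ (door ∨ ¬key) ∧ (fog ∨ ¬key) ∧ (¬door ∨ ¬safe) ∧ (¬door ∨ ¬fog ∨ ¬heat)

key = False, fog = False, gpu = False, busy = True, safe = False, heat = True, door = False

Unit clause (heat) forces heat = True.
Try key = True:
  (busy ∨ ¬key) forces busy = True.
  (¬busy ∨ ¬gpu ∨ ¬heat ∨ ¬key) forces gpu = False.
  (¬door ∨ gpu ∨ ¬key) forces door = False.
  clause (door ∨ ¬key) is falsified — backtrack.
So key = False.
Set fog = False.
Set gpu = False.
Set busy = True.
Try safe = True:
  (door ∨ ¬safe) forces door = True.
  clause (¬door ∨ ¬safe) is falsified — backtrack.
So safe = False.
Set door = False.
All clauses satisfied.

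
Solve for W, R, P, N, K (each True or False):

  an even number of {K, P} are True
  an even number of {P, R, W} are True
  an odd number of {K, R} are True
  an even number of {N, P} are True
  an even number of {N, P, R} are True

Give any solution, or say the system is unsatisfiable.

W: True; R: False; P: True; N: True; K: True

{K, P}: 2 true → even ✓
{P, R, W}: 2 true → even ✓
{K, R}: 1 true → odd ✓
{N, P}: 2 true → even ✓
{N, P, R}: 2 true → even ✓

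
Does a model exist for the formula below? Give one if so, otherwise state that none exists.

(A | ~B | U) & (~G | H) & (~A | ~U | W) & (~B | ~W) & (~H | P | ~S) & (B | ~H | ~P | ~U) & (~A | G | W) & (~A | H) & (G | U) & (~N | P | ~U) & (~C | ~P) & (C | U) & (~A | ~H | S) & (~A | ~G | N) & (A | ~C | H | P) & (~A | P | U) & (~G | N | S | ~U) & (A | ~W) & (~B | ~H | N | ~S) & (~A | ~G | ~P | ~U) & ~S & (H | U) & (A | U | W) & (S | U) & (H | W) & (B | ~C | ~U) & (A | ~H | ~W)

Unit clause (~S) forces S = False.
In (S | U) only U is left, so U = True.
Set C = False.
Try W = True:
  (~B | ~W) forces B = False.
  (A | ~W) forces A = True.
  (~A | H) forces H = True.
  clause (~A | ~H | S) is falsified — backtrack.
So W = False.
  then (~A | ~U | W) forces A = False.
  then (H | W) forces H = True.
Set B = True.
Set N = True.
  then (~N | P | ~U) forces P = True.
Set G = True.
All clauses satisfied.

C: False; W: False; S: False; B: True; H: True; N: True; A: False; U: True; P: True; G: True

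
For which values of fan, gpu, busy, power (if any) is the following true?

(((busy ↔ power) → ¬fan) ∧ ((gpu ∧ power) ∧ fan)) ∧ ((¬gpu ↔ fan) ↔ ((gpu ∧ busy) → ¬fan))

Unsatisfiable

Case fan = True: the formula simplifies to (¬((busy ↔ power)) ∧ (gpu ∧ power)) ∧ (¬gpu ↔ ¬((gpu ∧ busy))).
  gpu = True: simplifies to (¬((busy ↔ power)) ∧ power) ∧ busy.
    busy = True: simplifies to ¬power ∧ power.
      power = True: the conjunct ¬power is False.
      power = False: the conjunct power is False.
    busy = False: the conjunct busy is False.
  gpu = False: the conjunct gpu is False.
Case fan = False: the conjunct fan is False.
Both cases fail — unsatisfiable.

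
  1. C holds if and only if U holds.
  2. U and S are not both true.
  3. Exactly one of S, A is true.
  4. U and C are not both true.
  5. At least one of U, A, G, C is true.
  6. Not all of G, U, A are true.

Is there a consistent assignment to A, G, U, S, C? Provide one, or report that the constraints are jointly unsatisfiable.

A=F, G=T, U=F, S=T, C=F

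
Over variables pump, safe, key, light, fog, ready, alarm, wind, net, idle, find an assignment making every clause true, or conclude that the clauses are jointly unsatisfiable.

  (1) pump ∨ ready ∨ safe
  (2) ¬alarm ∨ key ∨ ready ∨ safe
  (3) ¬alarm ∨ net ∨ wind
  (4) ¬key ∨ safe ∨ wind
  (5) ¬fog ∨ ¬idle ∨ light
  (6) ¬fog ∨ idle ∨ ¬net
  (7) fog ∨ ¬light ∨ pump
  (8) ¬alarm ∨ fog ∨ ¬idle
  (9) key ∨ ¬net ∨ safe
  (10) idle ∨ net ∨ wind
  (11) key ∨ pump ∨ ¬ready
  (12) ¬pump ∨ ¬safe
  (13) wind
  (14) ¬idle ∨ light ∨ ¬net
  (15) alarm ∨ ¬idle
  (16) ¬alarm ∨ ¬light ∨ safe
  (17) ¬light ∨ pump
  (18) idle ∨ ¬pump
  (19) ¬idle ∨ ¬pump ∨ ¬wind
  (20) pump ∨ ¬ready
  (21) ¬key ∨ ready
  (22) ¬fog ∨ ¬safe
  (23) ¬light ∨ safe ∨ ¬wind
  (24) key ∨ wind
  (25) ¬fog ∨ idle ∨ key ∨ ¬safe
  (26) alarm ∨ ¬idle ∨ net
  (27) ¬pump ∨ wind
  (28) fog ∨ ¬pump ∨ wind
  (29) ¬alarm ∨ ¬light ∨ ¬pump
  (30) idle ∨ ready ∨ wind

pump: False; safe: True; key: False; light: False; fog: False; ready: False; alarm: True; wind: True; net: False; idle: False

Unit clause (wind) forces wind = True.
Set pump = False.
  then (¬light ∨ pump) forces light = False.
  then (pump ∨ ¬ready) forces ready = False.
  then (¬key ∨ ready) forces key = False.
  then (pump ∨ ready ∨ safe) forces safe = True.
  then (¬fog ∨ ¬safe) forces fog = False.
Set alarm = True.
  then (¬alarm ∨ fog ∨ ¬idle) forces idle = False.
Set net = False.
All clauses satisfied.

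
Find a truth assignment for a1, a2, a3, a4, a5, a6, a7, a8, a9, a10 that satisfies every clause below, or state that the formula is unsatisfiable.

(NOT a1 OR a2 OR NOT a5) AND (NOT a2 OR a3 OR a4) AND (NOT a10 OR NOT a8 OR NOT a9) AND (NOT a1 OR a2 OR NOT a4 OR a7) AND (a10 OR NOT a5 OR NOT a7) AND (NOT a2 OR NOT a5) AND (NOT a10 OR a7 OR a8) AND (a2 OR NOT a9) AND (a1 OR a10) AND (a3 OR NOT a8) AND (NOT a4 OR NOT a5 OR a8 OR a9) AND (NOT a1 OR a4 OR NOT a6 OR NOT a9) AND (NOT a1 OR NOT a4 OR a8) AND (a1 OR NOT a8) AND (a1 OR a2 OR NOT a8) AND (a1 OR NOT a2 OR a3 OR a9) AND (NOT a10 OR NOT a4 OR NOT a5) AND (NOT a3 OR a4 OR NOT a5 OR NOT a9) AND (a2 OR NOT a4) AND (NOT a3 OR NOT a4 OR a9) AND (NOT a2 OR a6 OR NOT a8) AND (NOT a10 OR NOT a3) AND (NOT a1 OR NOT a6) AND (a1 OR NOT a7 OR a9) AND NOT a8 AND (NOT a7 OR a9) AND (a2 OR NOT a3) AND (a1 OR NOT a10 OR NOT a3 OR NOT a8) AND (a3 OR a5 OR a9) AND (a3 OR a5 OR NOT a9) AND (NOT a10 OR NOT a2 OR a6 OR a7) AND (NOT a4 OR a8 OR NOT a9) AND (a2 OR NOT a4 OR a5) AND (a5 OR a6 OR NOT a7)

a1 = True, a2 = True, a3 = True, a4 = False, a5 = False, a6 = False, a7 = False, a8 = False, a9 = False, a10 = False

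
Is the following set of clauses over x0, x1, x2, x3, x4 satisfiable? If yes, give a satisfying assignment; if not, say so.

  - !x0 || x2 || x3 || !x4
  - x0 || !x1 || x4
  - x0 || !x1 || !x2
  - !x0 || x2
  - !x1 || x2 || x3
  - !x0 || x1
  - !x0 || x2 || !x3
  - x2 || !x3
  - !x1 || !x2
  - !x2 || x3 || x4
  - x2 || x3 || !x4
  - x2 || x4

x0: False, x1: False, x2: True, x3: False, x4: True

Try x0 = True:
  (!x0 || x2) forces x2 = True.
  (!x0 || x1) forces x1 = True.
  clause (!x1 || !x2) is falsified — backtrack.
So x0 = False.
Try x1 = True:
  (x0 || !x1 || x4) forces x4 = True.
  (x0 || !x1 || !x2) forces x2 = False.
  (!x1 || x2 || x3) forces x3 = True.
  clause (x2 || !x3) is falsified — backtrack.
So x1 = False.
Set x2 = True.
Set x3 = False.
  then (!x2 || x3 || x4) forces x4 = True.
All clauses satisfied.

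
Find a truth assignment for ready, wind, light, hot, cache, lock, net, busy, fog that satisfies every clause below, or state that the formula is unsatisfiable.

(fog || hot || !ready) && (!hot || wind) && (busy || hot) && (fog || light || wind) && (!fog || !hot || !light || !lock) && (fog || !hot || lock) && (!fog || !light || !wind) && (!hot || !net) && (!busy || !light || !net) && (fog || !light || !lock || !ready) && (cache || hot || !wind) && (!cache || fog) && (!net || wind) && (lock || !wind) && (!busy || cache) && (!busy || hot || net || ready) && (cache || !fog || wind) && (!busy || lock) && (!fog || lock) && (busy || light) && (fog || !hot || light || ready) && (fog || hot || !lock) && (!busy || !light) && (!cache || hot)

ready=F, wind=T, light=F, hot=T, cache=T, lock=T, net=F, busy=T, fog=T

Set ready = False.
Try wind = False:
  (!hot || wind) forces hot = False.
  (busy || hot) forces busy = True.
  (!net || wind) forces net = False.
  clause (!busy || hot || net || ready) is falsified — backtrack.
So wind = True.
  then (lock || !wind) forces lock = True.
Set light = False.
  then (busy || light) forces busy = True.
  then (!busy || cache) forces cache = True.
  then (!cache || hot) forces hot = True.
  then (!hot || !net) forces net = False.
  then (!cache || fog) forces fog = True.
All clauses satisfied.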